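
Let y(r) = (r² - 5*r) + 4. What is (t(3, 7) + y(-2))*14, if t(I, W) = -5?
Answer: 182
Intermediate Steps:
y(r) = 4 + r² - 5*r
(t(3, 7) + y(-2))*14 = (-5 + (4 + (-2)² - 5*(-2)))*14 = (-5 + (4 + 4 + 10))*14 = (-5 + 18)*14 = 13*14 = 182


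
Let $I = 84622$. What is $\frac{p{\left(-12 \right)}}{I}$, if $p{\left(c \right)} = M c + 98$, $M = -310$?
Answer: $\frac{1909}{42311} \approx 0.045118$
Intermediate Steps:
$p{\left(c \right)} = 98 - 310 c$ ($p{\left(c \right)} = - 310 c + 98 = 98 - 310 c$)
$\frac{p{\left(-12 \right)}}{I} = \frac{98 - -3720}{84622} = \left(98 + 3720\right) \frac{1}{84622} = 3818 \cdot \frac{1}{84622} = \frac{1909}{42311}$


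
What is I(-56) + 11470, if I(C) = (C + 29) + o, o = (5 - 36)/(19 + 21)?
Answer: 457689/40 ≈ 11442.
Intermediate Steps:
o = -31/40 ≈ -0.77500
I(C) = 1129/40 + C (I(C) = (C + 29) - 31/40 = (29 + C) - 31/40 = 1129/40 + C)
I(-56) + 11470 = (1129/40 - 56) + 11470 = -1111/40 + 11470 = 457689/40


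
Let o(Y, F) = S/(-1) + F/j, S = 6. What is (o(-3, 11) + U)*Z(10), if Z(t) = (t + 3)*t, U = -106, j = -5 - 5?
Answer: -14703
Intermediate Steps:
j = -10
o(Y, F) = -6 - F/10 (o(Y, F) = 6/(-1) + F/(-10) = 6*(-1) + F*(-⅒) = -6 - F/10)
Z(t) = t*(3 + t) (Z(t) = (3 + t)*t = t*(3 + t))
(o(-3, 11) + U)*Z(10) = ((-6 - ⅒*11) - 106)*(10*(3 + 10)) = ((-6 - 11/10) - 106)*(10*13) = (-71/10 - 106)*130 = -1131/10*130 = -14703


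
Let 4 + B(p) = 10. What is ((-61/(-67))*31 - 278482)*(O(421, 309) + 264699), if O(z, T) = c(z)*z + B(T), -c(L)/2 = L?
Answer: 1674915892131/67 ≈ 2.4999e+10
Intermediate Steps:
c(L) = -2*L
B(p) = 6 (B(p) = -4 + 10 = 6)
O(z, T) = 6 - 2*z² (O(z, T) = (-2*z)*z + 6 = -2*z² + 6 = 6 - 2*z²)
((-61/(-67))*31 - 278482)*(O(421, 309) + 264699) = ((-61/(-67))*31 - 278482)*((6 - 2*421²) + 264699) = (-1/67*(-61)*31 - 278482)*((6 - 2*177241) + 264699) = ((61/67)*31 - 278482)*((6 - 354482) + 264699) = (1891/67 - 278482)*(-354476 + 264699) = -18656403/67*(-89777) = 1674915892131/67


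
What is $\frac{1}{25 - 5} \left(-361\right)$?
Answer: $- \frac{361}{20} \approx -18.05$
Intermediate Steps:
$\frac{1}{25 - 5} \left(-361\right) = \frac{1}{20} \left(-361\right) = - \frac{361}{20}$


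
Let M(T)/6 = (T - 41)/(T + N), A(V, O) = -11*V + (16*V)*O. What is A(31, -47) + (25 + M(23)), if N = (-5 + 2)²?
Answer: -189051/8 ≈ -23631.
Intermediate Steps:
N = 9 (N = (-3)² = 9)
A(V, O) = -11*V + 16*O*V
M(T) = 6*(-41 + T)/(9 + T) (M(T) = 6*((T - 41)/(T + 9)) = 6*((-41 + T)/(9 + T)) = 6*(-41 + T)/(9 + T))
A(31, -47) + (25 + M(23)) = 31*(-11 + 16*(-47)) + (25 + 6*(-41 + 23)/(9 + 23)) = 31*(-11 - 752) + (25 + 6*(-18)/32) = 31*(-763) + (25 + 6*(1/32)*(-18)) = -23653 + (25 - 27/8) = -23653 + 173/8 = -189051/8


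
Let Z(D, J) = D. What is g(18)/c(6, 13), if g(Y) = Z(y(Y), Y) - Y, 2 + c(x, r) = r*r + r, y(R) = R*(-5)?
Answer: -⅗ ≈ -0.60000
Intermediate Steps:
y(R) = -5*R
c(x, r) = -2 + r + r² (c(x, r) = -2 + (r*r + r) = -2 + (r² + r) = -2 + (r + r²) = -2 + r + r²)
g(Y) = -6*Y (g(Y) = -5*Y - Y = -6*Y)
g(18)/c(6, 13) = (-6*18)/(-2 + 13 + 13²) = -108/(-2 + 13 + 169) = -108/180 = -108*1/180 = -⅗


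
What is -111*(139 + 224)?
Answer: -40293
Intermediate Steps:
-111*(139 + 224) = -111*363 = -40293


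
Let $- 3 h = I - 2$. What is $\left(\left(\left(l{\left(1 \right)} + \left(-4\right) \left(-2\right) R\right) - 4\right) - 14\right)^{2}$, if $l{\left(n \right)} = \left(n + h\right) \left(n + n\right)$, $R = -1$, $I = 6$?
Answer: $\frac{6400}{9} \approx 711.11$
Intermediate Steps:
$h = - \frac{4}{3}$ ($h = - \frac{6 - 2}{3} = \left(- \frac{1}{3}\right) 4 = - \frac{4}{3} \approx -1.3333$)
$l{\left(n \right)} = 2 n \left(- \frac{4}{3} + n\right)$ ($l{\left(n \right)} = \left(n - \frac{4}{3}\right) \left(n + n\right) = \left(- \frac{4}{3} + n\right) 2 n = 2 n \left(- \frac{4}{3} + n\right)$)
$\left(\left(\left(l{\left(1 \right)} + \left(-4\right) \left(-2\right) R\right) - 4\right) - 14\right)^{2} = \left(\left(\left(\frac{2}{3} \cdot 1 \left(-4 + 3 \cdot 1\right) + \left(-4\right) \left(-2\right) \left(-1\right)\right) - 4\right) - 14\right)^{2} = \left(\left(\left(\frac{2}{3} \cdot 1 \left(-4 + 3\right) + 8 \left(-1\right)\right) - 4\right) - 14\right)^{2} = \left(\left(\left(\frac{2}{3} \cdot 1 \left(-1\right) - 8\right) - 4\right) - 14\right)^{2} = \left(\left(\left(- \frac{2}{3} - 8\right) - 4\right) - 14\right)^{2} = \left(\left(- \frac{26}{3} - 4\right) - 14\right)^{2} = \left(- \frac{38}{3} - 14\right)^{2} = \left(- \frac{80}{3}\right)^{2} = \frac{6400}{9}$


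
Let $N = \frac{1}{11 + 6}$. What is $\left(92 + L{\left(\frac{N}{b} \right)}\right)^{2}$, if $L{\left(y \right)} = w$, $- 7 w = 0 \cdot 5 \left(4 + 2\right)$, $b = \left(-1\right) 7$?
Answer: $8464$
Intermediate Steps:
$b = -7$
$N = \frac{1}{17} \approx 0.058824$
$w = 0$ ($w = - \frac{0 \cdot 5 \left(4 + 2\right)}{7} = - \frac{0 \cdot 6}{7} = \left(- \frac{1}{7}\right) 0 = 0$)
$L{\left(y \right)} = 0$
$\left(92 + L{\left(\frac{N}{b} \right)}\right)^{2} = \left(92 + 0\right)^{2} = 92^{2} = 8464$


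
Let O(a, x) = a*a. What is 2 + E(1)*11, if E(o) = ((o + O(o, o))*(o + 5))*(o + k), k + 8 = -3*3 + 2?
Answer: -1846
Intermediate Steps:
O(a, x) = a**2
k = -15 (k = -8 + (-3*3 + 2) = -8 + (-9 + 2) = -8 - 7 = -15)
E(o) = (-15 + o)*(5 + o)*(o + o**2) (E(o) = ((o + o**2)*(o + 5))*(o - 15) = ((o + o**2)*(5 + o))*(-15 + o) = ((5 + o)*(o + o**2))*(-15 + o) = (-15 + o)*(5 + o)*(o + o**2))
2 + E(1)*11 = 2 + (1*(-75 + 1**3 - 85*1 - 9*1**2))*11 = 2 + (1*(-75 + 1 - 85 - 9*1))*11 = 2 + (1*(-75 + 1 - 85 - 9))*11 = 2 + (1*(-168))*11 = 2 - 168*11 = 2 - 1848 = -1846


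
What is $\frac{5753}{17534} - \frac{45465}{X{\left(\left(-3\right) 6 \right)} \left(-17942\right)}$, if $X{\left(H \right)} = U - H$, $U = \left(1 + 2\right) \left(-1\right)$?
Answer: $\frac{3553770}{7149887} \approx 0.49704$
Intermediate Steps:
$U = -3$ ($U = 3 \left(-1\right) = -3$)
$X{\left(H \right)} = -3 - H$
$\frac{5753}{17534} - \frac{45465}{X{\left(\left(-3\right) 6 \right)} \left(-17942\right)} = \frac{5753}{17534} - \frac{45465}{\left(-3 - \left(-3\right) 6\right) \left(-17942\right)} = 5753 \cdot \frac{1}{17534} - \frac{45465}{\left(-3 - -18\right) \left(-17942\right)} = \frac{523}{1594} - \frac{45465}{\left(-3 + 18\right) \left(-17942\right)} = \frac{523}{1594} - \frac{45465}{15 \left(-17942\right)} = \frac{523}{1594} - \frac{45465}{-269130} = \frac{523}{1594} - - \frac{3031}{17942} = \frac{523}{1594} + \frac{3031}{17942} = \frac{3553770}{7149887}$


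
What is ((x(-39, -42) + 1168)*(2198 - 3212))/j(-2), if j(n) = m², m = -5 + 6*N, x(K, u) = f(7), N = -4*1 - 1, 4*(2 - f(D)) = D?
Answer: -2369211/2450 ≈ -967.02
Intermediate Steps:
f(D) = 2 - D/4
N = -5 (N = -4 - 1 = -5)
x(K, u) = ¼ (x(K, u) = 2 - ¼*7 = 2 - 7/4 = ¼)
m = -35 (m = -5 + 6*(-5) = -5 - 30 = -35)
j(n) = 1225 (j(n) = (-35)² = 1225)
((x(-39, -42) + 1168)*(2198 - 3212))/j(-2) = ((¼ + 1168)*(2198 - 3212))/1225 = ((4673/4)*(-1014))*(1/1225) = -2369211/2*1/1225 = -2369211/2450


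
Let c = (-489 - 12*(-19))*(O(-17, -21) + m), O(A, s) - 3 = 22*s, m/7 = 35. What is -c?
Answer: -55854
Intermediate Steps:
m = 245 (m = 7*35 = 245)
O(A, s) = 3 + 22*s
c = 55854 (c = (-489 - 12*(-19))*((3 + 22*(-21)) + 245) = (-489 + 228)*((3 - 462) + 245) = -261*(-459 + 245) = -261*(-214) = 55854)
-c = -1*55854 = -55854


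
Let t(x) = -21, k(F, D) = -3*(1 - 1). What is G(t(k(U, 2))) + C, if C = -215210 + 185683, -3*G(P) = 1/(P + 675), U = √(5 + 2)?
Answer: -57931975/1962 ≈ -29527.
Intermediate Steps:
U = √7 ≈ 2.6458
k(F, D) = 0 (k(F, D) = -3*0 = 0)
G(P) = -1/(3*(675 + P)) (G(P) = -1/(3*(P + 675)) = -1/(3*(675 + P)))
C = -29527
G(t(k(U, 2))) + C = -1/(2025 + 3*(-21)) - 29527 = -1/(2025 - 63) - 29527 = -1/1962 - 29527 = -57931975/1962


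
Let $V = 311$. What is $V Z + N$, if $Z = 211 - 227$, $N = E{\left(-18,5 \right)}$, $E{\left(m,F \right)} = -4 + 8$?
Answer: $-4972$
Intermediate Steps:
$E{\left(m,F \right)} = 4$
$N = 4$
$Z = -16$
$V Z + N = 311 \left(-16\right) + 4 = -4976 + 4 = -4972$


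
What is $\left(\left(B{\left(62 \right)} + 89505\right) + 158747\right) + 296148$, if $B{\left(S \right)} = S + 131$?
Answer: $544593$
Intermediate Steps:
$B{\left(S \right)} = 131 + S$
$\left(\left(B{\left(62 \right)} + 89505\right) + 158747\right) + 296148 = \left(\left(\left(131 + 62\right) + 89505\right) + 158747\right) + 296148 = \left(\left(193 + 89505\right) + 158747\right) + 296148 = \left(89698 + 158747\right) + 296148 = 248445 + 296148 = 544593$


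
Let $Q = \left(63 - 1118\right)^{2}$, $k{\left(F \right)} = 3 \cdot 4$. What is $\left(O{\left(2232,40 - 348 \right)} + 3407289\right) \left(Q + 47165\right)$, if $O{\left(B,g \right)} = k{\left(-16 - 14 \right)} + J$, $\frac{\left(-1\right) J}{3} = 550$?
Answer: $3951202233690$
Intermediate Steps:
$J = -1650$ ($J = \left(-3\right) 550 = -1650$)
$k{\left(F \right)} = 12$
$Q = 1113025$ ($Q = \left(-1055\right)^{2} = 1113025$)
$O{\left(B,g \right)} = -1638$ ($O{\left(B,g \right)} = 12 - 1650 = -1638$)
$\left(O{\left(2232,40 - 348 \right)} + 3407289\right) \left(Q + 47165\right) = \left(-1638 + 3407289\right) \left(1113025 + 47165\right) = 3405651 \cdot 1160190 = 3951202233690$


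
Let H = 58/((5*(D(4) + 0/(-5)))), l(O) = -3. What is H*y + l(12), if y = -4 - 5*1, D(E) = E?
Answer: -291/10 ≈ -29.100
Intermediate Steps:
y = -9 (y = -4 - 5 = -9)
H = 29/10 (H = 58/((5*(4 + 0/(-5)))) = 58/((5*(4 + 0*(-⅕)))) = 58/((5*(4 + 0))) = 58/((5*4)) = 58/20 = 58*(1/20) = 29/10 ≈ 2.9000)
H*y + l(12) = (29/10)*(-9) - 3 = -261/10 - 3 = -291/10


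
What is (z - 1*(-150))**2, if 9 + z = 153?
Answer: 86436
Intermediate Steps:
z = 144 (z = -9 + 153 = 144)
(z - 1*(-150))**2 = (144 - 1*(-150))**2 = (144 + 150)**2 = 294**2 = 86436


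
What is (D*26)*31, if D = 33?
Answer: 26598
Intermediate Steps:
(D*26)*31 = (33*26)*31 = 858*31 = 26598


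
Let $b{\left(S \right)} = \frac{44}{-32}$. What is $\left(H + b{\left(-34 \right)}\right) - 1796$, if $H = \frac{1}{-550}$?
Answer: $- \frac{3954229}{2200} \approx -1797.4$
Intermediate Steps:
$b{\left(S \right)} = - \frac{11}{8}$ ($b{\left(S \right)} = 44 \left(- \frac{1}{32}\right) = - \frac{11}{8}$)
$H = - \frac{1}{550} \approx -0.0018182$
$\left(H + b{\left(-34 \right)}\right) - 1796 = \left(- \frac{1}{550} - \frac{11}{8}\right) - 1796 = - \frac{3029}{2200} - 1796 = - \frac{3954229}{2200}$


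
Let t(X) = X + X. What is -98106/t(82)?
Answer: -49053/82 ≈ -598.21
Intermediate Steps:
t(X) = 2*X
-98106/t(82) = -98106/(2*82) = -98106/164 = -98106*1/164 = -49053/82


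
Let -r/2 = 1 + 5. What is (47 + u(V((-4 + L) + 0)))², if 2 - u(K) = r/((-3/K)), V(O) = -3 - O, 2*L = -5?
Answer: 1225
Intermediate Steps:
r = -12 (r = -2*(1 + 5) = -2*6 = -12)
L = -5/2 (L = (½)*(-5) = -5/2 ≈ -2.5000)
u(K) = 2 - 4*K (u(K) = 2 - (-12)/((-3/K)) = 2 - (-12)*(-K/3) = 2 - 4*K)
(47 + u(V((-4 + L) + 0)))² = (47 + (2 - 4*(-3 - ((-4 - 5/2) + 0))))² = (47 + (2 - 4*(-3 - (-13/2 + 0))))² = (47 + (2 - 4*(-3 - 1*(-13/2))))² = (47 + (2 - 4*(-3 + 13/2)))² = (47 + (2 - 4*7/2))² = (47 + (2 - 14))² = (47 - 12)² = 35² = 1225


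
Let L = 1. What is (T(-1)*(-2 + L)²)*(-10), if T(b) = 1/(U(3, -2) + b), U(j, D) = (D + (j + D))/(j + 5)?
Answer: 80/9 ≈ 8.8889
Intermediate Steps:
U(j, D) = (j + 2*D)/(5 + j) (U(j, D) = (D + (D + j))/(5 + j) = (j + 2*D)/(5 + j))
T(b) = 1/(-⅛ + b) (T(b) = 1/((3 + 2*(-2))/(5 + 3) + b) = 1/((3 - 4)/8 + b) = 1/((⅛)*(-1) + b) = 1/(-⅛ + b))
(T(-1)*(-2 + L)²)*(-10) = ((8/(-1 + 8*(-1)))*(-2 + 1)²)*(-10) = ((8/(-1 - 8))*(-1)²)*(-10) = ((8/(-9))*1)*(-10) = ((8*(-⅑))*1)*(-10) = -8/9*1*(-10) = -8/9*(-10) = 80/9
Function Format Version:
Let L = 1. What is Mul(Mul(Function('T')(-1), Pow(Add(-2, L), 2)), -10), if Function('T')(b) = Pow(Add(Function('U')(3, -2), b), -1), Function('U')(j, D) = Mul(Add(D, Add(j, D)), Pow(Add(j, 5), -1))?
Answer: Rational(80, 9) ≈ 8.8889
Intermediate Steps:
Function('U')(j, D) = Mul(Pow(Add(5, j), -1), Add(j, Mul(2, D))) (Function('U')(j, D) = Mul(Add(D, Add(D, j)), Pow(Add(5, j), -1)) = Mul(Add(j, Mul(2, D)), Pow(Add(5, j), -1)) = Mul(Pow(Add(5, j), -1), Add(j, Mul(2, D))))
Function('T')(b) = Pow(Add(Rational(-1, 8), b), -1) (Function('T')(b) = Pow(Add(Mul(Pow(Add(5, 3), -1), Add(3, Mul(2, -2))), b), -1) = Pow(Add(Mul(Pow(8, -1), Add(3, -4)), b), -1) = Pow(Add(Mul(Rational(1, 8), -1), b), -1) = Pow(Add(Rational(-1, 8), b), -1))
Mul(Mul(Function('T')(-1), Pow(Add(-2, L), 2)), -10) = Mul(Mul(Mul(8, Pow(Add(-1, Mul(8, -1)), -1)), Pow(Add(-2, 1), 2)), -10) = Mul(Mul(Mul(8, Pow(Add(-1, -8), -1)), Pow(-1, 2)), -10) = Mul(Mul(Mul(8, Pow(-9, -1)), 1), -10) = Mul(Mul(Mul(8, Rational(-1, 9)), 1), -10) = Mul(Mul(Rational(-8, 9), 1), -10) = Mul(Rational(-8, 9), -10) = Rational(80, 9)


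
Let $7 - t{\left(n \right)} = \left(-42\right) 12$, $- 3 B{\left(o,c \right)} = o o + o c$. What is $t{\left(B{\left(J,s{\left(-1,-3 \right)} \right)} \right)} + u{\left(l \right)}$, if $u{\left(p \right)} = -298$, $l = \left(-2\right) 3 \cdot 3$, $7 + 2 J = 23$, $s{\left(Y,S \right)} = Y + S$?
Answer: $213$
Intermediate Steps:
$s{\left(Y,S \right)} = S + Y$
$J = 8$ ($J = - \frac{7}{2} + \frac{1}{2} \cdot 23 = - \frac{7}{2} + \frac{23}{2} = 8$)
$B{\left(o,c \right)} = - \frac{o^{2}}{3} - \frac{c o}{3}$ ($B{\left(o,c \right)} = - \frac{o o + o c}{3} = - \frac{o^{2} + c o}{3} = - \frac{o^{2}}{3} - \frac{c o}{3}$)
$t{\left(n \right)} = 511$ ($t{\left(n \right)} = 7 - \left(-42\right) 12 = 7 - -504 = 7 + 504 = 511$)
$l = -18$ ($l = \left(-6\right) 3 = -18$)
$t{\left(B{\left(J,s{\left(-1,-3 \right)} \right)} \right)} + u{\left(l \right)} = 511 - 298 = 213$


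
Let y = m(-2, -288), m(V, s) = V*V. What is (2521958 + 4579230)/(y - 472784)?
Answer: -1775297/118195 ≈ -15.020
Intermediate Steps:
m(V, s) = V**2
y = 4 (y = (-2)**2 = 4)
(2521958 + 4579230)/(y - 472784) = (2521958 + 4579230)/(4 - 472784) = 7101188/(-472780) = 7101188*(-1/472780) = -1775297/118195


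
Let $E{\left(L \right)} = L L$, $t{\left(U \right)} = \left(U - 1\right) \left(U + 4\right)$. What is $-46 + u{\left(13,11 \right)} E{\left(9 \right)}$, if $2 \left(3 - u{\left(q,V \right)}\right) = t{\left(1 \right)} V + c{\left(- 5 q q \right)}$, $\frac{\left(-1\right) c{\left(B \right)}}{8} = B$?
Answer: $-273583$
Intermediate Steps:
$t{\left(U \right)} = \left(-1 + U\right) \left(4 + U\right)$
$E{\left(L \right)} = L^{2}$
$c{\left(B \right)} = - 8 B$
$u{\left(q,V \right)} = 3 - 20 q^{2}$ ($u{\left(q,V \right)} = 3 - \frac{\left(-4 + 1^{2} + 3 \cdot 1\right) V - 8 - 5 q q}{2} = 3 - \frac{\left(-4 + 1 + 3\right) V - 8 \left(- 5 q^{2}\right)}{2} = 3 - \frac{0 V + 40 q^{2}}{2} = 3 - \frac{0 + 40 q^{2}}{2} = 3 - \frac{40 q^{2}}{2} = 3 - 20 q^{2}$)
$-46 + u{\left(13,11 \right)} E{\left(9 \right)} = -46 + \left(3 - 20 \cdot 13^{2}\right) 9^{2} = -46 + \left(3 - 3380\right) 81 = -46 - 273537 = -273583$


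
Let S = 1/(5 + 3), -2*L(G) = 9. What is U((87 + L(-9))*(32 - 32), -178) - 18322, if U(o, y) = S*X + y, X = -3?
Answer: -148003/8 ≈ -18500.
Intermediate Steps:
L(G) = -9/2 (L(G) = -1/2*9 = -9/2)
S = 1/8 ≈ 0.12500
U(o, y) = -3/8 + y (U(o, y) = (1/8)*(-3) + y = -3/8 + y)
U((87 + L(-9))*(32 - 32), -178) - 18322 = (-3/8 - 178) - 18322 = -1427/8 - 18322 = -148003/8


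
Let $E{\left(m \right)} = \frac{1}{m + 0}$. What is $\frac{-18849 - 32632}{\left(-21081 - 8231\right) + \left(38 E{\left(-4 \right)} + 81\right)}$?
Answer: $\frac{102962}{58481} \approx 1.7606$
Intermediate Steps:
$E{\left(m \right)} = \frac{1}{m}$
$\frac{-18849 - 32632}{\left(-21081 - 8231\right) + \left(38 E{\left(-4 \right)} + 81\right)} = \frac{-18849 - 32632}{\left(-21081 - 8231\right) + \left(\frac{38}{-4} + 81\right)} = - \frac{51481}{\left(-21081 - 8231\right) + \left(38 \left(- \frac{1}{4}\right) + 81\right)} = - \frac{51481}{-29312 + \left(- \frac{19}{2} + 81\right)} = - \frac{51481}{-29312 + \frac{143}{2}} = - \frac{51481}{- \frac{58481}{2}} = \left(-51481\right) \left(- \frac{2}{58481}\right) = \frac{102962}{58481}$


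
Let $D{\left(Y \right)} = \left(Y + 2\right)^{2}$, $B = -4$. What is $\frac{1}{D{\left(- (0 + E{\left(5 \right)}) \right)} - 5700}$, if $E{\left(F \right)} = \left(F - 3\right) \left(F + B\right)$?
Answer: $- \frac{1}{5700} \approx -0.00017544$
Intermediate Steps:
$E{\left(F \right)} = \left(-4 + F\right) \left(-3 + F\right)$ ($E{\left(F \right)} = \left(F - 3\right) \left(F - 4\right) = \left(-3 + F\right) \left(-4 + F\right) = \left(-4 + F\right) \left(-3 + F\right)$)
$D{\left(Y \right)} = \left(2 + Y\right)^{2}$
$\frac{1}{D{\left(- (0 + E{\left(5 \right)}) \right)} - 5700} = \frac{1}{\left(2 - \left(0 + \left(12 + 5^{2} - 35\right)\right)\right)^{2} - 5700} = \frac{1}{\left(2 - \left(0 + \left(12 + 25 - 35\right)\right)\right)^{2} - 5700} = \frac{1}{\left(2 - \left(0 + 2\right)\right)^{2} - 5700} = \frac{1}{\left(2 - 2\right)^{2} - 5700} = \frac{1}{0^{2} - 5700} = \frac{1}{0 - 5700} = \frac{1}{-5700} = - \frac{1}{5700}$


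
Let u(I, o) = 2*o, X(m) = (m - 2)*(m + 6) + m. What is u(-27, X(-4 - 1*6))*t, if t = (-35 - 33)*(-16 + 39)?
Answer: -118864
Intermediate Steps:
X(m) = m + (-2 + m)*(6 + m) (X(m) = (-2 + m)*(6 + m) + m = m + (-2 + m)*(6 + m))
t = -1564 (t = -68*23 = -1564)
u(-27, X(-4 - 1*6))*t = (2*(-12 + (-4 - 1*6)**2 + 5*(-4 - 1*6)))*(-1564) = (2*(-12 + (-4 - 6)**2 + 5*(-4 - 6)))*(-1564) = (2*(-12 + (-10)**2 + 5*(-10)))*(-1564) = (2*(-12 + 100 - 50))*(-1564) = (2*38)*(-1564) = 76*(-1564) = -118864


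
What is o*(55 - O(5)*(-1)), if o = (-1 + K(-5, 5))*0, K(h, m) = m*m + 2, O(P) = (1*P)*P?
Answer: 0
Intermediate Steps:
O(P) = P² (O(P) = P*P = P²)
K(h, m) = 2 + m² (K(h, m) = m² + 2 = 2 + m²)
o = 0 (o = (-1 + (2 + 5²))*0 = (-1 + (2 + 25))*0 = (-1 + 27)*0 = 26*0 = 0)
o*(55 - O(5)*(-1)) = 0*(55 - 1*5²*(-1)) = 0*(55 - 1*25*(-1)) = 0*(55 - 25*(-1)) = 0*(55 + 25) = 0*80 = 0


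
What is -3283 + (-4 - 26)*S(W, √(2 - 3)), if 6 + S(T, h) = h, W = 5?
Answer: -3103 - 30*I ≈ -3103.0 - 30.0*I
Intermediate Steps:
S(T, h) = -6 + h
-3283 + (-4 - 26)*S(W, √(2 - 3)) = -3283 + (-4 - 26)*(-6 + √(2 - 3)) = -3283 - 30*(-6 + √(-1)) = -3283 - 30*(-6 + I) = -3283 + (180 - 30*I) = -3103 - 30*I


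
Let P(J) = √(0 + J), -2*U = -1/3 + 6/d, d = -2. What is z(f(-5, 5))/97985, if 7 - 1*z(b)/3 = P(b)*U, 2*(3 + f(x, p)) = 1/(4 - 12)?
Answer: 21/97985 - 7*I/78388 ≈ 0.00021432 - 8.9299e-5*I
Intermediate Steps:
f(x, p) = -49/16 (f(x, p) = -3 + 1/(2*(4 - 12)) = -3 + (½)/(-8) = -3 + (½)*(-⅛) = -3 - 1/16 = -49/16)
U = 5/3 (U = -(-1/3 + 6/(-2))/2 = -(-1*⅓ + 6*(-½))/2 = -(-⅓ - 3)/2 = -½*(-10/3) = 5/3 ≈ 1.6667)
P(J) = √J
z(b) = 21 - 5*√b (z(b) = 21 - 3*√b*5/3 = 21 - 5*√b)
z(f(-5, 5))/97985 = (21 - 35*I/4)/97985 = (21 - 35*I/4)*(1/97985) = 21/97985 - 7*I/78388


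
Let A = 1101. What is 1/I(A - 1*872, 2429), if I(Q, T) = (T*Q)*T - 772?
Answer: 1/1351108617 ≈ 7.4013e-10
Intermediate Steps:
I(Q, T) = -772 + Q*T**2 (I(Q, T) = (Q*T)*T - 772 = Q*T**2 - 772 = -772 + Q*T**2)
1/I(A - 1*872, 2429) = 1/(-772 + (1101 - 1*872)*2429**2) = 1/(-772 + (1101 - 872)*5900041) = 1/(-772 + 229*5900041) = 1/(-772 + 1351109389) = 1/1351108617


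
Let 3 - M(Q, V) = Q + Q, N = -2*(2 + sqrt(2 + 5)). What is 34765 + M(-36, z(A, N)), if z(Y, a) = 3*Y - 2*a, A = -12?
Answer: 34840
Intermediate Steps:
N = -4 - 2*sqrt(7) (N = -2*(2 + sqrt(7)) = -4 - 2*sqrt(7) ≈ -9.2915)
z(Y, a) = -2*a + 3*Y
M(Q, V) = 3 - 2*Q (M(Q, V) = 3 - (Q + Q) = 3 - 2*Q)
34765 + M(-36, z(A, N)) = 34765 + (3 - 2*(-36)) = 34765 + (3 + 72) = 34765 + 75 = 34840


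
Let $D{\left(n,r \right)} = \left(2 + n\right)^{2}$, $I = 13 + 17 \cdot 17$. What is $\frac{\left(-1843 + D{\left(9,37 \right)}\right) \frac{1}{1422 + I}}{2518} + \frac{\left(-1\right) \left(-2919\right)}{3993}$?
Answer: $\frac{2110766077}{2888956796} \approx 0.73063$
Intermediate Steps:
$I = 302$ ($I = 13 + 289 = 302$)
$\frac{\left(-1843 + D{\left(9,37 \right)}\right) \frac{1}{1422 + I}}{2518} + \frac{\left(-1\right) \left(-2919\right)}{3993} = \frac{\left(-1843 + \left(2 + 9\right)^{2}\right) \frac{1}{1422 + 302}}{2518} + \frac{\left(-1\right) \left(-2919\right)}{3993} = \frac{-1843 + 11^{2}}{1724} \cdot \frac{1}{2518} + 2919 \cdot \frac{1}{3993} = \left(-1843 + 121\right) \frac{1}{1724} \cdot \frac{1}{2518} + \frac{973}{1331} = \left(-1722\right) \frac{1}{1724} \cdot \frac{1}{2518} + \frac{973}{1331} = \left(- \frac{861}{862}\right) \frac{1}{2518} + \frac{973}{1331} = - \frac{861}{2170516} + \frac{973}{1331} = \frac{2110766077}{2888956796}$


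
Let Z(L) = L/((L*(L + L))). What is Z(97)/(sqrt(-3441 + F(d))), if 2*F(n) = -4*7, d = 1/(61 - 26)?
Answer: -I*sqrt(3455)/670270 ≈ -8.7695e-5*I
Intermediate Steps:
d = 1/35 ≈ 0.028571
Z(L) = 1/(2*L) (Z(L) = L/((L*(2*L))) = L/((2*L**2)) = L*(1/(2*L**2)) = 1/(2*L))
F(n) = -14 (F(n) = (-4*7)/2 = (1/2)*(-28) = -14)
Z(97)/(sqrt(-3441 + F(d))) = ((1/2)/97)/(sqrt(-3441 - 14)) = ((1/2)*(1/97))/(sqrt(-3455)) = 1/(194*((I*sqrt(3455)))) = (-I*sqrt(3455)/3455)/194 = -I*sqrt(3455)/670270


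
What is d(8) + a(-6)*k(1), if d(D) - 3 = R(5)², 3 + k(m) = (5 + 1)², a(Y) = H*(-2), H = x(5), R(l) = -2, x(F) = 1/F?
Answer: -31/5 ≈ -6.2000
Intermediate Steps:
x(F) = 1/F
H = ⅕ (H = 1/5 = ⅕ ≈ 0.20000)
a(Y) = -⅖ (a(Y) = (⅕)*(-2) = -⅖)
k(m) = 33 (k(m) = -3 + (5 + 1)² = -3 + 6² = -3 + 36 = 33)
d(D) = 7 (d(D) = 3 + (-2)² = 3 + 4 = 7)
d(8) + a(-6)*k(1) = 7 - ⅖*33 = 7 - 66/5 = -31/5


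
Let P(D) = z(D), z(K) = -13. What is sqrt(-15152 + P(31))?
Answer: 3*I*sqrt(1685) ≈ 123.15*I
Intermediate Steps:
P(D) = -13
sqrt(-15152 + P(31)) = sqrt(-15152 - 13) = sqrt(-15165) = 3*I*sqrt(1685)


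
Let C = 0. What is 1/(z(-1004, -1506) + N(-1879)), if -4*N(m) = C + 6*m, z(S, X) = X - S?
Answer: 2/4633 ≈ 0.00043169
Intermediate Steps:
N(m) = -3*m/2 (N(m) = -(0 + 6*m)/4 = -3*m/2)
1/(z(-1004, -1506) + N(-1879)) = 1/((-1506 - 1*(-1004)) - 3/2*(-1879)) = 1/((-1506 + 1004) + 5637/2) = 1/(-502 + 5637/2) = 1/(4633/2) = 2/4633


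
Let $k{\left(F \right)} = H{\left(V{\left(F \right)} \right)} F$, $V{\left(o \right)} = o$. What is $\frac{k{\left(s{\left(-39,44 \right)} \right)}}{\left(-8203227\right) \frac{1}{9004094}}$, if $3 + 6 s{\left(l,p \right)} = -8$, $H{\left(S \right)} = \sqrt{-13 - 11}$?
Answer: $\frac{99045034 i \sqrt{6}}{24609681} \approx 9.8583 i$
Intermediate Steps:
$H{\left(S \right)} = 2 i \sqrt{6}$ ($H{\left(S \right)} = \sqrt{-24} = 2 i \sqrt{6}$)
$s{\left(l,p \right)} = - \frac{11}{6}$ ($s{\left(l,p \right)} = - \frac{1}{2} + \frac{1}{6} \left(-8\right) = - \frac{1}{2} - \frac{4}{3} = - \frac{11}{6}$)
$k{\left(F \right)} = 2 i F \sqrt{6}$ ($k{\left(F \right)} = 2 i \sqrt{6} F = 2 i F \sqrt{6}$)
$\frac{k{\left(s{\left(-39,44 \right)} \right)}}{\left(-8203227\right) \frac{1}{9004094}} = \frac{2 i \left(- \frac{11}{6}\right) \sqrt{6}}{\left(-8203227\right) \frac{1}{9004094}} = \frac{\left(- \frac{11}{3}\right) i \sqrt{6}}{\left(-8203227\right) \frac{1}{9004094}} = \frac{\left(- \frac{11}{3}\right) i \sqrt{6}}{- \frac{8203227}{9004094}} = - \frac{11 i \sqrt{6}}{3} \left(- \frac{9004094}{8203227}\right) = \frac{99045034 i \sqrt{6}}{24609681}$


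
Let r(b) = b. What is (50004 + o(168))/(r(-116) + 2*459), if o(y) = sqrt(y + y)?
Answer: 25002/401 + 2*sqrt(21)/401 ≈ 62.372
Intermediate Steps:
o(y) = sqrt(2)*sqrt(y) (o(y) = sqrt(2*y) = sqrt(2)*sqrt(y))
(50004 + o(168))/(r(-116) + 2*459) = (50004 + sqrt(2)*sqrt(168))/(-116 + 2*459) = (50004 + sqrt(2)*(2*sqrt(42)))/(-116 + 918) = (50004 + 4*sqrt(21))/802 = (50004 + 4*sqrt(21))*(1/802) = 25002/401 + 2*sqrt(21)/401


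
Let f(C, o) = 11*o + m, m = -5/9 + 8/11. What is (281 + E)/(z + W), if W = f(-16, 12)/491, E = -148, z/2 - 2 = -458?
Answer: -923571/6331189 ≈ -0.14588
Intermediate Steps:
z = -912 (z = 4 + 2*(-458) = 4 - 916 = -912)
m = 17/99 (m = -5*⅑ + 8*(1/11) = -5/9 + 8/11 = 17/99 ≈ 0.17172)
f(C, o) = 17/99 + 11*o (f(C, o) = 11*o + 17/99 = 17/99 + 11*o)
W = 13085/48609 (W = (17/99 + 11*12)/491 = (17/99 + 132)*(1/491) = (13085/99)*(1/491) = 13085/48609 ≈ 0.26919)
(281 + E)/(z + W) = (281 - 148)/(-912 + 13085/48609) = 133/(-44318323/48609) = 133*(-48609/44318323) = -923571/6331189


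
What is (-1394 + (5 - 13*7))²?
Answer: 2190400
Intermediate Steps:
(-1394 + (5 - 13*7))² = (-1394 + (5 - 91))² = (-1394 - 86)² = (-1480)² = 2190400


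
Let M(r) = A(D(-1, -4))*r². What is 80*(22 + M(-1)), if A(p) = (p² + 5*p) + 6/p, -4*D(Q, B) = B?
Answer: 2720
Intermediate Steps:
D(Q, B) = -B/4
A(p) = p² + 5*p + 6/p
M(r) = 12*r² (M(r) = ((6 + (-¼*(-4))²*(5 - ¼*(-4)))/((-¼*(-4))))*r² = ((6 + 1²*(5 + 1))/1)*r² = (1*(6 + 1*6))*r² = (1*(6 + 6))*r² = (1*12)*r² = 12*r²)
80*(22 + M(-1)) = 80*(22 + 12*(-1)²) = 80*(22 + 12*1) = 80*(22 + 12) = 80*34 = 2720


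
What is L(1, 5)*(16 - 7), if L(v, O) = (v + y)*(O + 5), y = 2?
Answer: 270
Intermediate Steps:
L(v, O) = (2 + v)*(5 + O) (L(v, O) = (v + 2)*(O + 5) = (2 + v)*(5 + O))
L(1, 5)*(16 - 7) = (10 + 2*5 + 5*1 + 5*1)*(16 - 7) = (10 + 10 + 5 + 5)*9 = 30*9 = 270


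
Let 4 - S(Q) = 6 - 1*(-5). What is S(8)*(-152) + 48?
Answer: 1112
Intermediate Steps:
S(Q) = -7 (S(Q) = 4 - (6 - 1*(-5)) = 4 - (6 + 5) = 4 - 1*11 = 4 - 11 = -7)
S(8)*(-152) + 48 = -7*(-152) + 48 = 1064 + 48 = 1112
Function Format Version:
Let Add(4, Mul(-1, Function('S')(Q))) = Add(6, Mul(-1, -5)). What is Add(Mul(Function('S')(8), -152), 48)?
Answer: 1112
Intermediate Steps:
Function('S')(Q) = -7 (Function('S')(Q) = Add(4, Mul(-1, Add(6, Mul(-1, -5)))) = Add(4, Mul(-1, Add(6, 5))) = Add(4, Mul(-1, 11)) = Add(4, -11) = -7)
Add(Mul(Function('S')(8), -152), 48) = Add(Mul(-7, -152), 48) = Add(1064, 48) = 1112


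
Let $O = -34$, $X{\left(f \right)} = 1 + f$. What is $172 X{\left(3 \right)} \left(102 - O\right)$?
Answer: $93568$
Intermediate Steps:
$172 X{\left(3 \right)} \left(102 - O\right) = 172 \left(1 + 3\right) \left(102 - -34\right) = 172 \cdot 4 \left(102 + 34\right) = 688 \cdot 136 = 93568$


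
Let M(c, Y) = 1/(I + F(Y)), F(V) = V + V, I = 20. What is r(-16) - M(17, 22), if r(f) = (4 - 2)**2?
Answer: 255/64 ≈ 3.9844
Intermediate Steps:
F(V) = 2*V
r(f) = 4 (r(f) = 2**2 = 4)
M(c, Y) = 1/(20 + 2*Y)
r(-16) - M(17, 22) = 4 - 1/(2*(10 + 22)) = 4 - 1/(2*32) = 4 - 1*1/64 = 4 - 1/64 = 255/64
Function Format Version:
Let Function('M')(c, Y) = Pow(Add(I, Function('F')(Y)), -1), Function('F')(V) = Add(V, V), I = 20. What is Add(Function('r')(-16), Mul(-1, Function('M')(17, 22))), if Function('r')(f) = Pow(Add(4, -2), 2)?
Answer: Rational(255, 64) ≈ 3.9844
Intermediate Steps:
Function('F')(V) = Mul(2, V)
Function('r')(f) = 4 (Function('r')(f) = Pow(2, 2) = 4)
Function('M')(c, Y) = Pow(Add(20, Mul(2, Y)), -1)
Add(Function('r')(-16), Mul(-1, Function('M')(17, 22))) = Add(4, Mul(-1, Mul(Rational(1, 2), Pow(Add(10, 22), -1)))) = Add(4, Mul(-1, Mul(Rational(1, 2), Pow(32, -1)))) = Add(4, Mul(-1, Mul(Rational(1, 2), Rational(1, 32)))) = Add(4, Mul(-1, Rational(1, 64))) = Add(4, Rational(-1, 64)) = Rational(255, 64)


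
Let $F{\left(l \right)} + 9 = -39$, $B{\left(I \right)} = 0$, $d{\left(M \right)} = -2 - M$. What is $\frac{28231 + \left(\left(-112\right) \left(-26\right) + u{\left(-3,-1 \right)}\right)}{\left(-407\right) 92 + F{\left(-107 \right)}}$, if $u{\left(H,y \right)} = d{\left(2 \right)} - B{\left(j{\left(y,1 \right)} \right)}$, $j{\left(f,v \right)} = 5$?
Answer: $- \frac{31139}{37492} \approx -0.83055$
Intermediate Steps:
$F{\left(l \right)} = -48$ ($F{\left(l \right)} = -9 - 39 = -48$)
$u{\left(H,y \right)} = -4$ ($u{\left(H,y \right)} = \left(-2 - 2\right) - 0 = \left(-2 - 2\right) + 0 = -4 + 0 = -4$)
$\frac{28231 + \left(\left(-112\right) \left(-26\right) + u{\left(-3,-1 \right)}\right)}{\left(-407\right) 92 + F{\left(-107 \right)}} = \frac{28231 - -2908}{\left(-407\right) 92 - 48} = \frac{28231 + \left(2912 - 4\right)}{-37444 - 48} = \frac{28231 + 2908}{-37492} = 31139 \left(- \frac{1}{37492}\right) = - \frac{31139}{37492}$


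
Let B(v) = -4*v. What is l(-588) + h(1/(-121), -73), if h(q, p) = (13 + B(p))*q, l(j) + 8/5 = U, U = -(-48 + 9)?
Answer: 21102/605 ≈ 34.879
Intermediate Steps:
U = 39 (U = -1*(-39) = 39)
l(j) = 187/5 (l(j) = -8/5 + 39 = 187/5)
h(q, p) = q*(13 - 4*p) (h(q, p) = (13 - 4*p)*q = q*(13 - 4*p))
l(-588) + h(1/(-121), -73) = 187/5 + (13 - 4*(-73))/(-121) = 187/5 - (13 + 292)/121 = 187/5 - 1/121*305 = 187/5 - 305/121 = 21102/605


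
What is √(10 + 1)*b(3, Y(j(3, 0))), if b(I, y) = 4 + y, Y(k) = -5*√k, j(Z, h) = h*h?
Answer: 4*√11 ≈ 13.266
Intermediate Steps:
j(Z, h) = h²
√(10 + 1)*b(3, Y(j(3, 0))) = √(10 + 1)*(4 - 5*√(0²)) = √11*(4 - 5*√0) = √11*(4 - 5*0) = √11*(4 + 0) = √11*4 = 4*√11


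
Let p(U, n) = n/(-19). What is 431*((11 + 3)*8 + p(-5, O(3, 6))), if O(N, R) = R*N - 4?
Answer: 911134/19 ≈ 47954.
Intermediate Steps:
O(N, R) = -4 + N*R (O(N, R) = N*R - 4 = -4 + N*R)
p(U, n) = -n/19 (p(U, n) = n*(-1/19) = -n/19)
431*((11 + 3)*8 + p(-5, O(3, 6))) = 431*((11 + 3)*8 - (-4 + 3*6)/19) = 431*(14*8 - (-4 + 18)/19) = 431*(112 - 1/19*14) = 431*(112 - 14/19) = 431*(2114/19) = 911134/19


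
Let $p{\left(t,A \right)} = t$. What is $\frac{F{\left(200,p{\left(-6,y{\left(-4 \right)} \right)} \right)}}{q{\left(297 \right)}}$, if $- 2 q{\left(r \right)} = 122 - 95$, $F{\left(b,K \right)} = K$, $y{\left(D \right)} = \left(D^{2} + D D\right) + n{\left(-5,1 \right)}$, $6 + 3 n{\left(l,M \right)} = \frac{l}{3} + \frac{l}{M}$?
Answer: $\frac{4}{9} \approx 0.44444$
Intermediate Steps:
$n{\left(l,M \right)} = -2 + \frac{l}{9} + \frac{l}{3 M}$ ($n{\left(l,M \right)} = -2 + \frac{\frac{l}{3} + \frac{l}{M}}{3} = -2 + \left(\frac{l}{9} + \frac{l}{3 M}\right) = -2 + \frac{l}{9} + \frac{l}{3 M}$)
$y{\left(D \right)} = - \frac{38}{9} + 2 D^{2}$ ($y{\left(D \right)} = \left(D^{2} + D D\right) + \left(-2 + \frac{1}{9} \left(-5\right) + \frac{1}{3} \left(-5\right) 1^{-1}\right) = \left(D^{2} + D^{2}\right) - \left(\frac{23}{9} + \frac{5}{3}\right) = 2 D^{2} - \frac{38}{9} = - \frac{38}{9} + 2 D^{2}$)
$q{\left(r \right)} = - \frac{27}{2}$ ($q{\left(r \right)} = - \frac{122 - 95}{2} = \left(- \frac{1}{2}\right) 27 = - \frac{27}{2}$)
$\frac{F{\left(200,p{\left(-6,y{\left(-4 \right)} \right)} \right)}}{q{\left(297 \right)}} = - \frac{6}{- \frac{27}{2}} = \left(-6\right) \left(- \frac{2}{27}\right) = \frac{4}{9}$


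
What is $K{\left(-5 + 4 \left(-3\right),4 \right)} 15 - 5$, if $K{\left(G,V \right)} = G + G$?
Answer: $-515$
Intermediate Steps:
$K{\left(G,V \right)} = 2 G$
$K{\left(-5 + 4 \left(-3\right),4 \right)} 15 - 5 = 2 \left(-5 + 4 \left(-3\right)\right) 15 - 5 = 2 \left(-5 - 12\right) 15 - 5 = 2 \left(-17\right) 15 - 5 = \left(-34\right) 15 - 5 = -510 - 5 = -515$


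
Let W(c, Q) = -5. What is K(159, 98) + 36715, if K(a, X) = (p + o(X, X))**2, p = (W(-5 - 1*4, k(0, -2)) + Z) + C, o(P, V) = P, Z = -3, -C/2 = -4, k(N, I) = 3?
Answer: 46319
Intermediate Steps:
C = 8 (C = -2*(-4) = 8)
p = 0 (p = (-5 - 3) + 8 = -8 + 8 = 0)
K(a, X) = X**2 (K(a, X) = (0 + X)**2 = X**2)
K(159, 98) + 36715 = 98**2 + 36715 = 9604 + 36715 = 46319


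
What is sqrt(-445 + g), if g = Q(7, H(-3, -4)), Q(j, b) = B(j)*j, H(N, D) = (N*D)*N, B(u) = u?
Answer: 6*I*sqrt(11) ≈ 19.9*I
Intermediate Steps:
H(N, D) = D*N**2 (H(N, D) = (D*N)*N = D*N**2)
Q(j, b) = j**2 (Q(j, b) = j*j = j**2)
g = 49 (g = 7**2 = 49)
sqrt(-445 + g) = sqrt(-445 + 49) = sqrt(-396) = 6*I*sqrt(11)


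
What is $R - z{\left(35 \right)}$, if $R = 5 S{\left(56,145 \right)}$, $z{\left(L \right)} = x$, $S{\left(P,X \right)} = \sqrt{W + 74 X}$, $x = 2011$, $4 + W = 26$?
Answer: $-2011 + 80 \sqrt{42} \approx -1492.5$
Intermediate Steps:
$W = 22$ ($W = -4 + 26 = 22$)
$S{\left(P,X \right)} = \sqrt{22 + 74 X}$
$z{\left(L \right)} = 2011$
$R = 80 \sqrt{42}$ ($R = 5 \sqrt{22 + 74 \cdot 145} = 5 \sqrt{22 + 10730} = 5 \sqrt{10752} = 5 \cdot 16 \sqrt{42} = 80 \sqrt{42} \approx 518.46$)
$R - z{\left(35 \right)} = 80 \sqrt{42} - 2011 = -2011 + 80 \sqrt{42}$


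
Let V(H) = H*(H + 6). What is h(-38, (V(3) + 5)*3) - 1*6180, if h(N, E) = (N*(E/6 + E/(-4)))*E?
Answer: 23004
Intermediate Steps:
V(H) = H*(6 + H)
h(N, E) = -N*E²/12 (h(N, E) = (N*(E*(⅙) + E*(-¼)))*E = (N*(E/6 - E/4))*E = (N*(-E/12))*E = (-E*N/12)*E = -N*E²/12)
h(-38, (V(3) + 5)*3) - 1*6180 = -1/12*(-38)*((3*(6 + 3) + 5)*3)² - 1*6180 = -1/12*(-38)*((3*9 + 5)*3)² - 6180 = -1/12*(-38)*((27 + 5)*3)² - 6180 = -1/12*(-38)*(32*3)² - 6180 = -1/12*(-38)*96² - 6180 = -1/12*(-38)*9216 - 6180 = 29184 - 6180 = 23004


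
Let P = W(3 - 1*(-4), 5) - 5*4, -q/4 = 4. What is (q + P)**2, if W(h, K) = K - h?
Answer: 1444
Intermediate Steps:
q = -16 (q = -4*4 = -16)
P = -22 (P = (5 - (3 - 1*(-4))) - 5*4 = (5 - (3 + 4)) - 20 = (5 - 1*7) - 20 = (5 - 7) - 20 = -2 - 20 = -22)
(q + P)**2 = (-16 - 22)**2 = (-38)**2 = 1444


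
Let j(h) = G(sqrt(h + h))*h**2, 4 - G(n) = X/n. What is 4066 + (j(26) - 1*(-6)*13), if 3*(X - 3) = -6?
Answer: 6848 - 26*sqrt(13) ≈ 6754.3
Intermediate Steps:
X = 1 (X = 3 + (1/3)*(-6) = 3 - 2 = 1)
G(n) = 4 - 1/n
j(h) = h**2*(4 - sqrt(2)/(2*sqrt(h))) (j(h) = (4 - 1/(sqrt(h + h)))*h**2 = (4 - 1/(sqrt(2*h)))*h**2 = (4 - 1/(sqrt(2)*sqrt(h)))*h**2 = (4 - sqrt(2)/(2*sqrt(h)))*h**2 = h**2*(4 - sqrt(2)/(2*sqrt(h))))
4066 + (j(26) - 1*(-6)*13) = 4066 + ((4*26**2 - sqrt(2)*26**(3/2)/2) - 1*(-6)*13) = 4066 + ((4*676 - sqrt(2)*26*sqrt(26)/2) - (-6)*13) = 4066 + ((2704 - 26*sqrt(13)) - 1*(-78)) = 4066 + ((2704 - 26*sqrt(13)) + 78) = 4066 + (2782 - 26*sqrt(13)) = 6848 - 26*sqrt(13)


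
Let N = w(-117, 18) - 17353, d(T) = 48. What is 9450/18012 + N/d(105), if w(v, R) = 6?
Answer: -26000047/72048 ≈ -360.87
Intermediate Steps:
N = -17347 (N = 6 - 17353 = -17347)
9450/18012 + N/d(105) = 9450/18012 - 17347/48 = 9450*(1/18012) - 17347*1/48 = 1575/3002 - 17347/48 = -26000047/72048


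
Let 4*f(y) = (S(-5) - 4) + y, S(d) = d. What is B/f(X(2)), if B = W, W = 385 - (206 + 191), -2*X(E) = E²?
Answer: 48/11 ≈ 4.3636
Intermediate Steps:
X(E) = -E²/2
f(y) = -9/4 + y/4 (f(y) = ((-5 - 4) + y)/4 = (-9 + y)/4 = -9/4 + y/4)
W = -12 (W = 385 - 1*397 = 385 - 397 = -12)
B = -12
B/f(X(2)) = -12/(-9/4 + (-½*2²)/4) = -12/(-9/4 + (-½*4)/4) = -12/(-9/4 + (¼)*(-2)) = -12/(-9/4 - ½) = -12/(-11/4) = -12*(-4/11) = 48/11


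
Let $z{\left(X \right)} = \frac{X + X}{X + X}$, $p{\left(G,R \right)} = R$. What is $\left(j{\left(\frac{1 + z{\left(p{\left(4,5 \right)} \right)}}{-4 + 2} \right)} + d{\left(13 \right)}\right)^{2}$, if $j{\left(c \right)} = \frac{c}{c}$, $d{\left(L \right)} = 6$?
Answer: $49$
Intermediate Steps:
$z{\left(X \right)} = 1$ ($z{\left(X \right)} = \frac{2 X}{2 X} = 2 X \frac{1}{2 X} = 1$)
$j{\left(c \right)} = 1$
$\left(j{\left(\frac{1 + z{\left(p{\left(4,5 \right)} \right)}}{-4 + 2} \right)} + d{\left(13 \right)}\right)^{2} = \left(1 + 6\right)^{2} = 7^{2} = 49$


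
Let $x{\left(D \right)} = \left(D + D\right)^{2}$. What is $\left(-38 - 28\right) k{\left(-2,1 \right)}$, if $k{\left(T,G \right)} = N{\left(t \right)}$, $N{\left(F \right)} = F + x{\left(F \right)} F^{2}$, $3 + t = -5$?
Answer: $-1080816$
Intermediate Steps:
$t = -8$ ($t = -3 - 5 = -8$)
$x{\left(D \right)} = 4 D^{2}$ ($x{\left(D \right)} = \left(2 D\right)^{2} = 4 D^{2}$)
$N{\left(F \right)} = F + 4 F^{4}$ ($N{\left(F \right)} = F + 4 F^{2} F^{2} = F + 4 F^{4}$)
$k{\left(T,G \right)} = 16376$ ($k{\left(T,G \right)} = -8 + 4 \left(-8\right)^{4} = -8 + 4 \cdot 4096 = -8 + 16384 = 16376$)
$\left(-38 - 28\right) k{\left(-2,1 \right)} = \left(-38 - 28\right) 16376 = \left(-66\right) 16376 = -1080816$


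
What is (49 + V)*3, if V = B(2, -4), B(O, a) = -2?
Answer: 141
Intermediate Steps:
V = -2
(49 + V)*3 = (49 - 2)*3 = 47*3 = 141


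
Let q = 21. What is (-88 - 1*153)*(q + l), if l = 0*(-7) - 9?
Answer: -2892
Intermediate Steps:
l = -9 (l = 0 - 9 = -9)
(-88 - 1*153)*(q + l) = (-88 - 1*153)*(21 - 9) = (-88 - 153)*12 = -241*12 = -2892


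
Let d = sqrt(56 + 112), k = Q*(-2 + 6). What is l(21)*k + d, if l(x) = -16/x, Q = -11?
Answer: 704/21 + 2*sqrt(42) ≈ 46.485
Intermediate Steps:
k = -44 (k = -11*(-2 + 6) = -11*4 = -44)
d = 2*sqrt(42) (d = sqrt(168) = 2*sqrt(42) ≈ 12.961)
l(21)*k + d = -16/21*(-44) + 2*sqrt(42) = 704/21 + 2*sqrt(42)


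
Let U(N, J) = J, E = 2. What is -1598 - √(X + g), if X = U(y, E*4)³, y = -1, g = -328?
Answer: -1598 - 2*√46 ≈ -1611.6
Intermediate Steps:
X = 512 (X = (2*4)³ = 8³ = 512)
-1598 - √(X + g) = -1598 - √(512 - 328) = -1598 - √184 = -1598 - 2*√46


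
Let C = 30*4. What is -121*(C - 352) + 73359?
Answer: 101431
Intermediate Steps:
C = 120
-121*(C - 352) + 73359 = -121*(120 - 352) + 73359 = -121*(-232) + 73359 = 28072 + 73359 = 101431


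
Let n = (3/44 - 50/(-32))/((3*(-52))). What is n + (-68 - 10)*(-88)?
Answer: 188457697/27456 ≈ 6864.0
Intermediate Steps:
n = -287/27456 (n = (3*(1/44) - 50*(-1/32))/(-156) = (3/44 + 25/16)*(-1/156) = (287/176)*(-1/156) = -287/27456 ≈ -0.010453)
n + (-68 - 10)*(-88) = -287/27456 + (-68 - 10)*(-88) = -287/27456 - 78*(-88) = -287/27456 + 6864 = 188457697/27456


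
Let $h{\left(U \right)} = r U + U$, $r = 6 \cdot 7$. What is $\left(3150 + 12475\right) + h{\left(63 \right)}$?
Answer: $18334$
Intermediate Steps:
$r = 42$
$h{\left(U \right)} = 43 U$ ($h{\left(U \right)} = 42 U + U = 43 U$)
$\left(3150 + 12475\right) + h{\left(63 \right)} = \left(3150 + 12475\right) + 43 \cdot 63 = 15625 + 2709 = 18334$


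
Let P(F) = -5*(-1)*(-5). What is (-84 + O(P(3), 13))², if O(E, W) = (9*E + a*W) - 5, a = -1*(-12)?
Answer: 24964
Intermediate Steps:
a = 12
P(F) = -25 (P(F) = 5*(-5) = -25)
O(E, W) = -5 + 9*E + 12*W (O(E, W) = (9*E + 12*W) - 5 = -5 + 9*E + 12*W)
(-84 + O(P(3), 13))² = (-84 + (-5 + 9*(-25) + 12*13))² = (-84 + (-5 - 225 + 156))² = (-84 - 74)² = (-158)² = 24964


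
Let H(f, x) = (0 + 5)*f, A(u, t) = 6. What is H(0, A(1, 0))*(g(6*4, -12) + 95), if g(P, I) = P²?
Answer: 0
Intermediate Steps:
H(f, x) = 5*f
H(0, A(1, 0))*(g(6*4, -12) + 95) = (5*0)*((6*4)² + 95) = 0*(24² + 95) = 0*(576 + 95) = 0*671 = 0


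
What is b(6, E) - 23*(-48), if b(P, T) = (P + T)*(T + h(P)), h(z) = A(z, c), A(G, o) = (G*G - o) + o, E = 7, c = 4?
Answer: 1663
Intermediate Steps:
A(G, o) = G**2 (A(G, o) = (G**2 - o) + o = G**2)
h(z) = z**2
b(P, T) = (P + T)*(T + P**2)
b(6, E) - 23*(-48) = (6**3 + 7**2 + 6*7 + 7*6**2) - 23*(-48) = (216 + 49 + 42 + 7*36) + 1104 = (216 + 49 + 42 + 252) + 1104 = 559 + 1104 = 1663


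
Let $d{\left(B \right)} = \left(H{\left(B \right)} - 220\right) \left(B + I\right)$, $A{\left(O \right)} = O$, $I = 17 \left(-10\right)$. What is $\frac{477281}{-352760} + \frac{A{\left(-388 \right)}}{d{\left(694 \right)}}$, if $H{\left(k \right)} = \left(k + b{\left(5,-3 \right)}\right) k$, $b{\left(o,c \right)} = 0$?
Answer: $- \frac{1881249825881}{1390436523060} \approx -1.353$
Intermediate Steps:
$I = -170$
$H{\left(k \right)} = k^{2}$ ($H{\left(k \right)} = \left(k + 0\right) k = k k = k^{2}$)
$d{\left(B \right)} = \left(-220 + B^{2}\right) \left(-170 + B\right)$ ($d{\left(B \right)} = \left(B^{2} - 220\right) \left(B - 170\right) = \left(-220 + B^{2}\right) \left(-170 + B\right)$)
$\frac{477281}{-352760} + \frac{A{\left(-388 \right)}}{d{\left(694 \right)}} = \frac{477281}{-352760} - \frac{388}{37400 + 694^{3} - 152680 - 170 \cdot 694^{2}} = 477281 \left(- \frac{1}{352760}\right) - \frac{388}{37400 + 334255384 - 152680 - 81878120} = - \frac{477281}{352760} - \frac{388}{37400 + 334255384 - 152680 - 81878120} = - \frac{477281}{352760} - \frac{388}{252261984} = - \frac{477281}{352760} - \frac{97}{63065496} = - \frac{1881249825881}{1390436523060}$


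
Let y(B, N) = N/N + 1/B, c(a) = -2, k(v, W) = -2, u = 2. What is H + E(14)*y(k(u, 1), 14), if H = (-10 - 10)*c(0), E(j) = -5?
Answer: 75/2 ≈ 37.500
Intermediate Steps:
H = 40 (H = (-10 - 10)*(-2) = -20*(-2) = 40)
y(B, N) = 1 + 1/B
H + E(14)*y(k(u, 1), 14) = 40 - 5*(1 - 2)/(-2) = 40 - (-5)*(-1)/2 = 40 - 5*1/2 = 40 - 5/2 = 75/2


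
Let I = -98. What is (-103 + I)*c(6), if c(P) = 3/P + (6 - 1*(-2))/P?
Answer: -737/2 ≈ -368.50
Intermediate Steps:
c(P) = 11/P (c(P) = 3/P + (6 + 2)/P = 3/P + 8/P = 11/P)
(-103 + I)*c(6) = (-103 - 98)*(11/6) = -2211/6 = -201*11/6 = -737/2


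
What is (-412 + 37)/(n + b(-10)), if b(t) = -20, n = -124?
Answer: 125/48 ≈ 2.6042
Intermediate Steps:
(-412 + 37)/(n + b(-10)) = (-412 + 37)/(-124 - 20) = -375/(-144) = -375*(-1/144) = 125/48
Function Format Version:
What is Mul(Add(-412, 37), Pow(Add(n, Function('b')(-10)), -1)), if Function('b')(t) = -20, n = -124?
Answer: Rational(125, 48) ≈ 2.6042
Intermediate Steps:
Mul(Add(-412, 37), Pow(Add(n, Function('b')(-10)), -1)) = Mul(Add(-412, 37), Pow(Add(-124, -20), -1)) = Mul(-375, Pow(-144, -1)) = Mul(-375, Rational(-1, 144)) = Rational(125, 48)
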